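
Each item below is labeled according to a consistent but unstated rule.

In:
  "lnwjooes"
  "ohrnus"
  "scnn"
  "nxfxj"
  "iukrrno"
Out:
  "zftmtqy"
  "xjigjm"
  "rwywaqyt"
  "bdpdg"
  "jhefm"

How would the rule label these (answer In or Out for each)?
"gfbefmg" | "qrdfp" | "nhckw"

One predicate separates the groups cleanly: contains 'n'.

Out, Out, In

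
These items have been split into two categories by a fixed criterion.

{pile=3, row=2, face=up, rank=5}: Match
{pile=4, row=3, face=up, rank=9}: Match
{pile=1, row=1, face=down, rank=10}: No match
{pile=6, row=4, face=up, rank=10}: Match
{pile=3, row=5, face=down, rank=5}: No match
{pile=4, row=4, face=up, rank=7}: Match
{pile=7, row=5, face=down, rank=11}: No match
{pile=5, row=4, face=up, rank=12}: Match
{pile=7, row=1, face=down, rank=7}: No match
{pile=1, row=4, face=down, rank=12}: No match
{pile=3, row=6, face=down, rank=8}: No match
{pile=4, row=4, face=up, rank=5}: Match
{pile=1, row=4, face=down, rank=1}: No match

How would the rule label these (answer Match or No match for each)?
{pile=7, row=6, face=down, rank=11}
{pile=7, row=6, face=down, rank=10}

No match, No match

A rule that fits every label: face is up — true of each 'Match' example, false of each 'No match' one.
{pile=7, row=6, face=down, rank=11}: No match (face is down).
{pile=7, row=6, face=down, rank=10}: No match (face is down).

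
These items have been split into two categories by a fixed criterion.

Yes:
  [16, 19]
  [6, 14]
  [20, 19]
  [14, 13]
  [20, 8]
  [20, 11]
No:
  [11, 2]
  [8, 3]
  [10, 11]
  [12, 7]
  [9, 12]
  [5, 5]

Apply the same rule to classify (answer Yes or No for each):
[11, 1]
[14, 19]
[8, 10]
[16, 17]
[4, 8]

No, Yes, No, Yes, No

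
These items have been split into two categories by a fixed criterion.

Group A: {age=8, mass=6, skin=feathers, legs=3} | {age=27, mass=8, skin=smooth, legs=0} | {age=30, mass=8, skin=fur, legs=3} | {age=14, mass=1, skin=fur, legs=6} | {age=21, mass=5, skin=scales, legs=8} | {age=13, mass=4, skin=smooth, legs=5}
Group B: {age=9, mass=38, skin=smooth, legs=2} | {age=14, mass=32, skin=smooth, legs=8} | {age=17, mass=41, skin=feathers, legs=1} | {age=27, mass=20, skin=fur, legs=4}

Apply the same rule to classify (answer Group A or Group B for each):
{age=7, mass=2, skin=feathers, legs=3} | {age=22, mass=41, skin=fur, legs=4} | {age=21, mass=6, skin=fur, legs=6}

Rule: mass ≤ 8. This holds for each 'Group A' example and fails for each 'Group B' one.
Group A: {age=7, mass=2, skin=feathers, legs=3}, since mass = 2. Group B: {age=22, mass=41, skin=fur, legs=4}, since mass = 41. Group A: {age=21, mass=6, skin=fur, legs=6}, since mass = 6.

Group A, Group B, Group A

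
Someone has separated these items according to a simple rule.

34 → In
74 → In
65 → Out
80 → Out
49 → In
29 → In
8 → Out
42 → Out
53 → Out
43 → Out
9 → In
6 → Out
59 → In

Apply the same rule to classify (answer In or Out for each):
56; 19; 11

Out, In, Out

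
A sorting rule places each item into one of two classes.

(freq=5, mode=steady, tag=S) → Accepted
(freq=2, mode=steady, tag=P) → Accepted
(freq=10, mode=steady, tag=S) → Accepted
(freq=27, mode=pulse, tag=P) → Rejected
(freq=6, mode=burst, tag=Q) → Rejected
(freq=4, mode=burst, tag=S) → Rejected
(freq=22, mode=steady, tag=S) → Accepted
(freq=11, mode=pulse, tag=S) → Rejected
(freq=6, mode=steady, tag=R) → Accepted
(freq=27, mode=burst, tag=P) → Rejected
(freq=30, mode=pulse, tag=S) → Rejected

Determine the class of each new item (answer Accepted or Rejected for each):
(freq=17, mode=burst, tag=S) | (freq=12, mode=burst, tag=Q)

Checking candidate rules against both groups, what survives is: mode is steady.

Rejected, Rejected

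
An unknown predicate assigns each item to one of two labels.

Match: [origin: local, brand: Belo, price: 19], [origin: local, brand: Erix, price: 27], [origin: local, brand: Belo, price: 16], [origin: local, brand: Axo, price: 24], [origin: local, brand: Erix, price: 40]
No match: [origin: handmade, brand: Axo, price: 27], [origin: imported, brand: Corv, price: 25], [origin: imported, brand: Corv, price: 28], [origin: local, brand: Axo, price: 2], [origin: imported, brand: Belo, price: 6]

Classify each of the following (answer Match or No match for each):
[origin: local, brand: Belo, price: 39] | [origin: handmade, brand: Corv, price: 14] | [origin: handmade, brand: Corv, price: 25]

Match, No match, No match

'Match' ⟺ origin is local AND price ≥ 6.
[origin: local, brand: Belo, price: 39]: origin is local, price = 39, checks out → Match.
[origin: handmade, brand: Corv, price: 14]: origin is handmade, price = 14, lacks this property → No match.
[origin: handmade, brand: Corv, price: 25]: origin is handmade, price = 25, lacks this property → No match.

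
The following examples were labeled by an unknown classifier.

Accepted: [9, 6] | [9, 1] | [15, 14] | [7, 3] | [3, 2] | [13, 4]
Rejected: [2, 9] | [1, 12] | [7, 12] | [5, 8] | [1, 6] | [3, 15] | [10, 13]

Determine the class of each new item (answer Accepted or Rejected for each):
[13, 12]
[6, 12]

All 'Accepted' examples share one property — first > second — and every 'Rejected' example lacks it.
[13, 12]: Accepted (13 > 12).
[6, 12]: Rejected (6 < 12).

Accepted, Rejected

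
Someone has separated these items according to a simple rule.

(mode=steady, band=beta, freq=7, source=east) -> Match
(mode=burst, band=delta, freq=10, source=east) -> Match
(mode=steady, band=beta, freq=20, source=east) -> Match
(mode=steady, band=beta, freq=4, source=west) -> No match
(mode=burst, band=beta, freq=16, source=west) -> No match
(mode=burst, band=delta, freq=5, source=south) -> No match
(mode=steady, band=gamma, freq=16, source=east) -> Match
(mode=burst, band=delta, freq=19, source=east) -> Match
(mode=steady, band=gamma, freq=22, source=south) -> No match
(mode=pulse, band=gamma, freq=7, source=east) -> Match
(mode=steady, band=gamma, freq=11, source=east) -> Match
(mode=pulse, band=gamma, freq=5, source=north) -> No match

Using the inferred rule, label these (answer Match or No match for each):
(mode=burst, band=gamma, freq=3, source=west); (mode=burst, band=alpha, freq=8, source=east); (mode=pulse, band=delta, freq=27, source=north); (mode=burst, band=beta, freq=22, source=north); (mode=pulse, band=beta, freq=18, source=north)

No match, Match, No match, No match, No match

All 'Match' examples share one property — source is east — and every 'No match' example lacks it.
(mode=burst, band=gamma, freq=3, source=west): source is west, does not satisfy this → No match. (mode=burst, band=alpha, freq=8, source=east): source is east, satisfies this → Match. (mode=pulse, band=delta, freq=27, source=north): source is north, does not satisfy this → No match. (mode=burst, band=beta, freq=22, source=north): source is north, does not satisfy this → No match. (mode=pulse, band=beta, freq=18, source=north): source is north, does not satisfy this → No match.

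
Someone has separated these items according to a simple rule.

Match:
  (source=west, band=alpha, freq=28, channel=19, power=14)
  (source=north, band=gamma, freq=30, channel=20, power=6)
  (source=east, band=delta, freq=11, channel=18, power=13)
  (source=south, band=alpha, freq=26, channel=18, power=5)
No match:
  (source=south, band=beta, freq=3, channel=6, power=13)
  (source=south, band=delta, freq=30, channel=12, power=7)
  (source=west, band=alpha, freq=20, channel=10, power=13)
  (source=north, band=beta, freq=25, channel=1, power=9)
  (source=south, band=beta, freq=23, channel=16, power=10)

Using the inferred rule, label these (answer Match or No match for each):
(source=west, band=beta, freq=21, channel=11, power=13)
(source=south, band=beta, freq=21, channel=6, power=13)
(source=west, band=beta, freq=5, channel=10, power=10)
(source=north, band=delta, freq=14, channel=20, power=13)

No match, No match, No match, Match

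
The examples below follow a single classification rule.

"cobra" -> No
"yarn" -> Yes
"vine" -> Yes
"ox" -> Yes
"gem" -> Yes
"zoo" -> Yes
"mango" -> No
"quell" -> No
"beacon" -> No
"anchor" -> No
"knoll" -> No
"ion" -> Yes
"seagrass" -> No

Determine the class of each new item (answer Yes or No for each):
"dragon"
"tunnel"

No, No

The simplest hypothesis consistent with all the labels is: length ≤ 4.
"dragon": length 6 — does not fit, so No.
"tunnel": length 6 — does not fit, so No.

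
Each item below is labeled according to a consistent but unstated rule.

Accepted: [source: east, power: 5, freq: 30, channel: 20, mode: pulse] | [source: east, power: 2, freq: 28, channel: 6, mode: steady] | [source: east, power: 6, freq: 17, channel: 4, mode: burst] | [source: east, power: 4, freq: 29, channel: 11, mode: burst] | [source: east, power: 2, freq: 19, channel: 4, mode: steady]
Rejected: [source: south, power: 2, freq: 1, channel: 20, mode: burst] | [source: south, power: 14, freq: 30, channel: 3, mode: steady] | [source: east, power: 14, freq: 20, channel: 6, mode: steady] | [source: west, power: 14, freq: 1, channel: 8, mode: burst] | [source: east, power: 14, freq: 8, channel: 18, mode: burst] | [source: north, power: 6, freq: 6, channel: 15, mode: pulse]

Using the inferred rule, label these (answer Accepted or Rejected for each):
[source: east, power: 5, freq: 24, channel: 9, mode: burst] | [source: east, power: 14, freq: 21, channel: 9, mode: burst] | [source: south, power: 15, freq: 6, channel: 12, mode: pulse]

The rule appears to be: source is east AND power ≤ 6.
[source: east, power: 5, freq: 24, channel: 9, mode: burst]: Accepted (source is east, power = 5).
[source: east, power: 14, freq: 21, channel: 9, mode: burst]: Rejected (source is east, power = 14).
[source: south, power: 15, freq: 6, channel: 12, mode: pulse]: Rejected (source is south, power = 15).

Accepted, Rejected, Rejected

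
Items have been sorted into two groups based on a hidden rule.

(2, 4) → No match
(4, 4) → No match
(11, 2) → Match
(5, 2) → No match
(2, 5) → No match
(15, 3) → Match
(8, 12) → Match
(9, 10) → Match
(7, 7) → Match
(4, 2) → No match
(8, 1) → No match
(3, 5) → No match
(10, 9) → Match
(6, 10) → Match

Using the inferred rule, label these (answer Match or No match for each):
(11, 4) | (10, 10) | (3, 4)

A rule that fits every label: sum ≥ 13 — true of each 'Match' example, false of each 'No match' one.

Match, Match, No match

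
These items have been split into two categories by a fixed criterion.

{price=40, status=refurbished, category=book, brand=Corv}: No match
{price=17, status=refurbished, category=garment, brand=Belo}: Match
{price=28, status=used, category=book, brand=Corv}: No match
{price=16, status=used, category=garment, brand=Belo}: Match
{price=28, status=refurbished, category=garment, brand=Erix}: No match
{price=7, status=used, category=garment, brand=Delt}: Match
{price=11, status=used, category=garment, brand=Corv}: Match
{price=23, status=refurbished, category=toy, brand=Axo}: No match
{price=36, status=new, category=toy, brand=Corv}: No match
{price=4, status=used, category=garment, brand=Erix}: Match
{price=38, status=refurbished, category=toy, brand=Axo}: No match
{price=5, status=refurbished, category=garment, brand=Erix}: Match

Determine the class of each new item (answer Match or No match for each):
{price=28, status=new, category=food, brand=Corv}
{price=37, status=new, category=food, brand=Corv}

Every 'Match' example satisfies: price ≤ 17. None of the 'No match' examples do.
{price=28, status=new, category=food, brand=Corv} — price = 28, hence No match. {price=37, status=new, category=food, brand=Corv} — price = 37, hence No match.

No match, No match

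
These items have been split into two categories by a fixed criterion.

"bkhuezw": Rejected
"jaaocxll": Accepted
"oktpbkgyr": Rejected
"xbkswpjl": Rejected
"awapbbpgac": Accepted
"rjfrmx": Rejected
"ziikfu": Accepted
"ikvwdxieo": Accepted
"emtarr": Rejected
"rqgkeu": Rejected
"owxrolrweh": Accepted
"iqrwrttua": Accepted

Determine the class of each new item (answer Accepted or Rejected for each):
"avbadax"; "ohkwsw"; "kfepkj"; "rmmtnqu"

Accepted, Rejected, Rejected, Rejected

Rule: has ≥ 3 vowels. This holds for each 'Accepted' example and fails for each 'Rejected' one.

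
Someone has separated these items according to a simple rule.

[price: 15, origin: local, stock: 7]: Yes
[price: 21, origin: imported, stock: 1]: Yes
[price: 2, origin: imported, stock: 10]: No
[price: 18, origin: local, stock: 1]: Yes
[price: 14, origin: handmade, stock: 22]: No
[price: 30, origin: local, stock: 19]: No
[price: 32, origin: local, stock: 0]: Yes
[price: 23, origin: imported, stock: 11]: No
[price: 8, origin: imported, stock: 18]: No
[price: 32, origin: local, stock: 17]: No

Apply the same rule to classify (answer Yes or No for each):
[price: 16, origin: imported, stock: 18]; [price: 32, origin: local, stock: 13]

No, No

The common property of the 'Yes' items is: stock ≤ 7. No 'No' item has it.
[price: 16, origin: imported, stock: 18]: stock = 18, lacks this property → No. [price: 32, origin: local, stock: 13]: stock = 13, lacks this property → No.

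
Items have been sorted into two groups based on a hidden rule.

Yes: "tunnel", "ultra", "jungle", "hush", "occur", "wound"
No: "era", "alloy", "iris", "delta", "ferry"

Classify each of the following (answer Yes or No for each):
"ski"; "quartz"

Rule: contains 'u'. This holds for each 'Yes' example and fails for each 'No' one.

No, Yes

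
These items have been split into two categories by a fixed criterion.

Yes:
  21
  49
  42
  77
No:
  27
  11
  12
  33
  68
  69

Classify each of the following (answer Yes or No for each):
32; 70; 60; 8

No, Yes, No, No

The common property of the 'Yes' items is: multiple of 7. No 'No' item has it.
32: 32 = 7·4 + 4 — does not fit, so No. 70: 70 = 7·10 — passes, so Yes. 60: 60 = 7·8 + 4 — does not fit, so No. 8: 8 = 7·1 + 1 — does not fit, so No.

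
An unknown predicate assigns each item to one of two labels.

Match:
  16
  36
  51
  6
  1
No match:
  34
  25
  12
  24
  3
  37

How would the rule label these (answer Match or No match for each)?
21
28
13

Match, No match, No match

The rule appears to be: ≡ 1 (mod 5).
Match: 21, since 21 mod 5 = 1. No match: 28, since 28 mod 5 = 3. No match: 13, since 13 mod 5 = 3.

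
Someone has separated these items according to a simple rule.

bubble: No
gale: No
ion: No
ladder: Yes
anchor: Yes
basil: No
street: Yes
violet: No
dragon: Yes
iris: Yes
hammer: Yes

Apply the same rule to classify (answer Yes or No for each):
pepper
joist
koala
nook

Yes, No, No, No

A rule that fits every label: contains 'r' — true of each 'Yes' example, false of each 'No' one.
pepper: has 'r', has this property → Yes.
joist: no 'r', does not fit → No.
koala: no 'r', does not fit → No.
nook: no 'r', does not fit → No.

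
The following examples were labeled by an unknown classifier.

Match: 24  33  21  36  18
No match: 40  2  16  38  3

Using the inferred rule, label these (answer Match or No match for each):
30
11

Match, No match

One predicate separates the groups cleanly: multiple of 3 AND at least 16.
30: 30 = 3·10, 30 ≥ 16 — meets the rule, so Match.
11: 11 = 3·3 + 2, 11 < 16 — fails this test, so No match.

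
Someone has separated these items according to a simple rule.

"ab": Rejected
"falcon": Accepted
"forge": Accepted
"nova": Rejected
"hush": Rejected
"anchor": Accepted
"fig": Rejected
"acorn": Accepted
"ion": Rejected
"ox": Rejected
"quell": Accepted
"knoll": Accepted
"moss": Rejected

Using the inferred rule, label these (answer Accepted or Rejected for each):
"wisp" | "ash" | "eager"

Rejected, Rejected, Accepted

The common property of the 'Accepted' items is: length ≥ 5. No 'Rejected' item has it.
"wisp": length 4, lacks this property → Rejected.
"ash": length 3, lacks this property → Rejected.
"eager": length 5, qualifies → Accepted.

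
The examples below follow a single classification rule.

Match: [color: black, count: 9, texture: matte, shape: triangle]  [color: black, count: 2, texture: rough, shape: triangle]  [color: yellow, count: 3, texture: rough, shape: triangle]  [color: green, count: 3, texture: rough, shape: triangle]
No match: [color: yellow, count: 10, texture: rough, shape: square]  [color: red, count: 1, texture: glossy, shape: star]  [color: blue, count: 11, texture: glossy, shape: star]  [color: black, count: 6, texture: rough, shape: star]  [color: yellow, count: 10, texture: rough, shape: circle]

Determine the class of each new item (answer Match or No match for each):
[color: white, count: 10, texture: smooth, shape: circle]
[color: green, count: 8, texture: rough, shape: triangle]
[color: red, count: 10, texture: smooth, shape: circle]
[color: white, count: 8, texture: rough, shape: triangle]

The rule appears to be: shape is triangle.
No match: [color: white, count: 10, texture: smooth, shape: circle], since shape is circle. Match: [color: green, count: 8, texture: rough, shape: triangle], since shape is triangle. No match: [color: red, count: 10, texture: smooth, shape: circle], since shape is circle. Match: [color: white, count: 8, texture: rough, shape: triangle], since shape is triangle.

No match, Match, No match, Match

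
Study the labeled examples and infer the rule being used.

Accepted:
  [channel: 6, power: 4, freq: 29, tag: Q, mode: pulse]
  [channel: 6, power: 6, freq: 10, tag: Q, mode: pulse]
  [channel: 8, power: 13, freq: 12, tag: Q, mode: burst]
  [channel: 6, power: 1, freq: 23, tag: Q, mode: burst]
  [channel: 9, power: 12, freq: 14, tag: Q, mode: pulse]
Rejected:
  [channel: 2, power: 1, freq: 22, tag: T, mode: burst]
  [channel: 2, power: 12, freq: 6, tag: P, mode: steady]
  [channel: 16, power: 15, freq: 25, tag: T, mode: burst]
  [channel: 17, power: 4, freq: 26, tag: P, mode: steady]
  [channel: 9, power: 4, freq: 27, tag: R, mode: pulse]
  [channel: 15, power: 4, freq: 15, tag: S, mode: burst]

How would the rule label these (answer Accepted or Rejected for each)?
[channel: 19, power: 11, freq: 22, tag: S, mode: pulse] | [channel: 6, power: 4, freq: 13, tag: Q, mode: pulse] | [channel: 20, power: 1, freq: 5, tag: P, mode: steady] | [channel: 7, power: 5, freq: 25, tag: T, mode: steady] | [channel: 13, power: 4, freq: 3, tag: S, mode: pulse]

A rule that fits every label: tag is Q — true of each 'Accepted' example, false of each 'Rejected' one.
[channel: 19, power: 11, freq: 22, tag: S, mode: pulse] → tag is S → Rejected.
[channel: 6, power: 4, freq: 13, tag: Q, mode: pulse] → tag is Q → Accepted.
[channel: 20, power: 1, freq: 5, tag: P, mode: steady] → tag is P → Rejected.
[channel: 7, power: 5, freq: 25, tag: T, mode: steady] → tag is T → Rejected.
[channel: 13, power: 4, freq: 3, tag: S, mode: pulse] → tag is S → Rejected.

Rejected, Accepted, Rejected, Rejected, Rejected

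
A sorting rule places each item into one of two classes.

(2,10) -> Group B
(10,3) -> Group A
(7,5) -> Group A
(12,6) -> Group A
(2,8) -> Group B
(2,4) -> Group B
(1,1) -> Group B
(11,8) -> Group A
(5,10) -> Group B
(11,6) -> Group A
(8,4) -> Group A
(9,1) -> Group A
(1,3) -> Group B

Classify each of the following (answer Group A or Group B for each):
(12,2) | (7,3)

Group A, Group A

Rule: first > second. This holds for each 'Group A' example and fails for each 'Group B' one.
(12,2): 12 > 2, passes → Group A.
(7,3): 7 > 3, passes → Group A.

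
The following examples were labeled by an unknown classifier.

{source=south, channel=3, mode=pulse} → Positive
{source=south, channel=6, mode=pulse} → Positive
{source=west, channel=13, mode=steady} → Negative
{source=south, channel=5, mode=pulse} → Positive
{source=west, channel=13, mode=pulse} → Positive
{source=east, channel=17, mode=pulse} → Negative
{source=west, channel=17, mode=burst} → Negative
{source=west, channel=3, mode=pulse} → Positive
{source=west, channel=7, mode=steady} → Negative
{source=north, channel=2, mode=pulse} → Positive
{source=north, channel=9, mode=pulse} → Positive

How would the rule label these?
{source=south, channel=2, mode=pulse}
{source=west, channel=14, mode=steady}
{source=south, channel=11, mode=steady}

The simplest hypothesis consistent with all the labels is: mode is pulse AND channel ≤ 13.
Positive: {source=south, channel=2, mode=pulse}, since mode is pulse, channel = 2.
Negative: {source=west, channel=14, mode=steady}, since mode is steady, channel = 14.
Negative: {source=south, channel=11, mode=steady}, since mode is steady, channel = 11.

Positive, Negative, Negative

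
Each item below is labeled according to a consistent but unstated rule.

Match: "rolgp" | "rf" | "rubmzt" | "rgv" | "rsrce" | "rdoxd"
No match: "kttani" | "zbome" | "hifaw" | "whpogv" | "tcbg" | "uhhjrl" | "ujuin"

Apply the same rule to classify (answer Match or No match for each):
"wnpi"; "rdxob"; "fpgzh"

No match, Match, No match

'Match' ⟺ starts with 'r'.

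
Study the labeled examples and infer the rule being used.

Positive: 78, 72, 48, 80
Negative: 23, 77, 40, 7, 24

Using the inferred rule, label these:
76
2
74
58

Positive, Negative, Positive, Positive

The pattern is that an item is 'Positive' exactly when: even AND at least 48.
76 → 76 is even, 76 ≥ 48 → Positive.
2 → 2 is even, 2 < 48 → Negative.
74 → 74 is even, 74 ≥ 48 → Positive.
58 → 58 is even, 58 ≥ 48 → Positive.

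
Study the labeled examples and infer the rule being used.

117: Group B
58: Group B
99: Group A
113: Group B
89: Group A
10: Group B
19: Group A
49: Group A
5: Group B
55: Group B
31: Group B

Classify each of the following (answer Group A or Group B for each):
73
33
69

Group B, Group B, Group A

Every 'Group A' example satisfies: ends in digit 9. None of the 'Group B' examples do.
Group B: 73, since last digit 3.
Group B: 33, since last digit 3.
Group A: 69, since last digit 9.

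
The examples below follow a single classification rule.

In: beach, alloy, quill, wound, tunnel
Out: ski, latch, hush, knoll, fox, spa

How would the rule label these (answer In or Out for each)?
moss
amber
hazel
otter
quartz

Out, In, In, In, In

The common property of the 'In' items is: has ≥ 2 vowels. No 'Out' item has it.
moss — 1 vowel, hence Out. amber — 2 vowels, hence In. hazel — 2 vowels, hence In. otter — 2 vowels, hence In. quartz — 2 vowels, hence In.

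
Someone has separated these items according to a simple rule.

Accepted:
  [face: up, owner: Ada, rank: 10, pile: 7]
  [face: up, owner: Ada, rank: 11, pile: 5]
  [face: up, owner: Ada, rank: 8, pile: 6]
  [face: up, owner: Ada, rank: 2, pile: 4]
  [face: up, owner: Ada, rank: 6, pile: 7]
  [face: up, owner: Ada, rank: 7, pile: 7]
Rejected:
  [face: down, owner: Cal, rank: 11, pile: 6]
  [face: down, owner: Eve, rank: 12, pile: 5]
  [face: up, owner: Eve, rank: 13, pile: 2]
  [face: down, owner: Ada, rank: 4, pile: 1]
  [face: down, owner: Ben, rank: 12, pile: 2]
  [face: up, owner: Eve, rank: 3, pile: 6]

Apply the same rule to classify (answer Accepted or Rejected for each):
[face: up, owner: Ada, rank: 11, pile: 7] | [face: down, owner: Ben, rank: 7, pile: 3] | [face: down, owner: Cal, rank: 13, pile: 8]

Rule: face is up AND owner is Ada. This holds for each 'Accepted' example and fails for each 'Rejected' one.
[face: up, owner: Ada, rank: 11, pile: 7]: face is up, owner is Ada — has this property, so Accepted.
[face: down, owner: Ben, rank: 7, pile: 3]: face is down, owner is Ben — does not fit, so Rejected.
[face: down, owner: Cal, rank: 13, pile: 8]: face is down, owner is Cal — does not fit, so Rejected.

Accepted, Rejected, Rejected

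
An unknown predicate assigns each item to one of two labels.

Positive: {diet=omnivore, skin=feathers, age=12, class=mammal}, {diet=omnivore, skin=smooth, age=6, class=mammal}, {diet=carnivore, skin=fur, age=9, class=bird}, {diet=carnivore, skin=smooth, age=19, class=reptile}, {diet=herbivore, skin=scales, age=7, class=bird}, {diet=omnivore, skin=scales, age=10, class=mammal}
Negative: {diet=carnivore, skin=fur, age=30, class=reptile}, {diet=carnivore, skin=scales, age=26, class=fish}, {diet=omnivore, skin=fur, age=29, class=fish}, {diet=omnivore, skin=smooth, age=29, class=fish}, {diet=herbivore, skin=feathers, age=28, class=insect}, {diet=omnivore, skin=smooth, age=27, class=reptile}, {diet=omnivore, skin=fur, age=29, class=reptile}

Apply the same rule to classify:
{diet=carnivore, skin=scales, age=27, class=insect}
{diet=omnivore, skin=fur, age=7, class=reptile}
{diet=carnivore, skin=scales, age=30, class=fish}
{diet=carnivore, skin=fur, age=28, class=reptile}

Negative, Positive, Negative, Negative

Rule: age ≤ 19. This holds for each 'Positive' example and fails for each 'Negative' one.
{diet=carnivore, skin=scales, age=27, class=insect}: age = 27, fails this test → Negative.
{diet=omnivore, skin=fur, age=7, class=reptile}: age = 7, fits → Positive.
{diet=carnivore, skin=scales, age=30, class=fish}: age = 30, fails this test → Negative.
{diet=carnivore, skin=fur, age=28, class=reptile}: age = 28, fails this test → Negative.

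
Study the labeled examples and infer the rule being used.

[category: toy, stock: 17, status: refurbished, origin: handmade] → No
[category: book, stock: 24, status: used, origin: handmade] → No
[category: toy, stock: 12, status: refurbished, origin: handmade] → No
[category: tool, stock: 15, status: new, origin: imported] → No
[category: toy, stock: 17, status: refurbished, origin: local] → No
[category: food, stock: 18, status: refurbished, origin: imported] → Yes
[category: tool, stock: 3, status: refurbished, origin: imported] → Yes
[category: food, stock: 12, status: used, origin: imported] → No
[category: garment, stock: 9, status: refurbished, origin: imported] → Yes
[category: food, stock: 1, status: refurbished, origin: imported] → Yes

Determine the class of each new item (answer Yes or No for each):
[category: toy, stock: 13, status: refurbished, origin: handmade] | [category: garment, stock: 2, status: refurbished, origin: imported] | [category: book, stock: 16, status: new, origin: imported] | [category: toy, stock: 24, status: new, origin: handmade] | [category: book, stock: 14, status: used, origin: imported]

No, Yes, No, No, No

One predicate separates the groups cleanly: status is refurbished AND origin is imported.
[category: toy, stock: 13, status: refurbished, origin: handmade] — status is refurbished, origin is handmade, hence No.
[category: garment, stock: 2, status: refurbished, origin: imported] — status is refurbished, origin is imported, hence Yes.
[category: book, stock: 16, status: new, origin: imported] — status is new, origin is imported, hence No.
[category: toy, stock: 24, status: new, origin: handmade] — status is new, origin is handmade, hence No.
[category: book, stock: 14, status: used, origin: imported] — status is used, origin is imported, hence No.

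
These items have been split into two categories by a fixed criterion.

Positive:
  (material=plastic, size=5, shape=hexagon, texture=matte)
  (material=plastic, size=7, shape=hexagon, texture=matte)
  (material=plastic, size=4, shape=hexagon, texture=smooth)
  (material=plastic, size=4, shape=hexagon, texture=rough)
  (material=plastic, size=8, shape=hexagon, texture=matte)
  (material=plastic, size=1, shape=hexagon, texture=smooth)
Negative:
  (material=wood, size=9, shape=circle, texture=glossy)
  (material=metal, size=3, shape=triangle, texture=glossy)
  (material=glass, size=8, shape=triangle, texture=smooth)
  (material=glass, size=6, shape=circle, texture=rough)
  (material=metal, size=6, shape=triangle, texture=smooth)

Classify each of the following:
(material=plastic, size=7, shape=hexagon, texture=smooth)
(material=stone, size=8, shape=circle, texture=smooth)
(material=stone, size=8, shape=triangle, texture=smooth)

The classifier is using: shape is hexagon.
(material=plastic, size=7, shape=hexagon, texture=smooth): Positive (shape is hexagon). (material=stone, size=8, shape=circle, texture=smooth): Negative (shape is circle). (material=stone, size=8, shape=triangle, texture=smooth): Negative (shape is triangle).

Positive, Negative, Negative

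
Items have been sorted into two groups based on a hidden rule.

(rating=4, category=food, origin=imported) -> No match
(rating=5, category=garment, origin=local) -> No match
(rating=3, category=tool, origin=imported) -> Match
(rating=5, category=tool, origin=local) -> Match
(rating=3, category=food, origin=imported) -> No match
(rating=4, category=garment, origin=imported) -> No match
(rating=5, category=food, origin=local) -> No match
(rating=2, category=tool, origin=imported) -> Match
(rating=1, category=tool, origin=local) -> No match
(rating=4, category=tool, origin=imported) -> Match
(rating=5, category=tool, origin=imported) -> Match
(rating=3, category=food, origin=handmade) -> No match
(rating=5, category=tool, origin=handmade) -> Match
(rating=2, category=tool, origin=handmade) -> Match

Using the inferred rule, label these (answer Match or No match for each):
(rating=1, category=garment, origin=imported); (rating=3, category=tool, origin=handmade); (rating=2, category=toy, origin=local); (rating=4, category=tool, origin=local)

All 'Match' examples share one property — category is tool AND rating ≥ 2 — and every 'No match' example lacks it.
No match: (rating=1, category=garment, origin=imported), since category is garment, rating = 1. Match: (rating=3, category=tool, origin=handmade), since category is tool, rating = 3. No match: (rating=2, category=toy, origin=local), since category is toy, rating = 2. Match: (rating=4, category=tool, origin=local), since category is tool, rating = 4.

No match, Match, No match, Match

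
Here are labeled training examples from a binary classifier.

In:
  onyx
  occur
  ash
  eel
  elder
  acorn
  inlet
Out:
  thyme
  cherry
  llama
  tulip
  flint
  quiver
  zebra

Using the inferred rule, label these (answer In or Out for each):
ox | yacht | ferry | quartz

The distinguishing property — starts with a vowel — holds for all the 'In' cases and none of the 'Out' cases.
ox: starts with 'o', has this property → In. yacht: starts with 'y', does not pass → Out. ferry: starts with 'f', does not pass → Out. quartz: starts with 'q', does not pass → Out.

In, Out, Out, Out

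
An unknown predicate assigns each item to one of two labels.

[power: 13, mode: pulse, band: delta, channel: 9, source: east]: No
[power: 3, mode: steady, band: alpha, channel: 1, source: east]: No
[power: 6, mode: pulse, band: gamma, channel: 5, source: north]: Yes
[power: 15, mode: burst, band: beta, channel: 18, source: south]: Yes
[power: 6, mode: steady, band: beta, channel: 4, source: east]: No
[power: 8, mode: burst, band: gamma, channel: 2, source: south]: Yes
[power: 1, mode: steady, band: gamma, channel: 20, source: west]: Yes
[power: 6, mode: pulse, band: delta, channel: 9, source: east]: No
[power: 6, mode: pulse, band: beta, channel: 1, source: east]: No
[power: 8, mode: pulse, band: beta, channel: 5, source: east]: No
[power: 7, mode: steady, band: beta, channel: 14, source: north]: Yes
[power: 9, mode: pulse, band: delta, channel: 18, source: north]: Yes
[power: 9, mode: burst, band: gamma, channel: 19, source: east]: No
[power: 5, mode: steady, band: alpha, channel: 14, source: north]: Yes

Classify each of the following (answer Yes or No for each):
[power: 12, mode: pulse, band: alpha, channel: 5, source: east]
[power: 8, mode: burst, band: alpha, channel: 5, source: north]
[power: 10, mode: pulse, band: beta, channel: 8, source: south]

No, Yes, Yes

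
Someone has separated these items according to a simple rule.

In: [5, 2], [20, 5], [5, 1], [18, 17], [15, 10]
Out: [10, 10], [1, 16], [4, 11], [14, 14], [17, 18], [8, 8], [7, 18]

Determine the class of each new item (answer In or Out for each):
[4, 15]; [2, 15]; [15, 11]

The pattern is that an item is 'In' exactly when: first > second.

Out, Out, In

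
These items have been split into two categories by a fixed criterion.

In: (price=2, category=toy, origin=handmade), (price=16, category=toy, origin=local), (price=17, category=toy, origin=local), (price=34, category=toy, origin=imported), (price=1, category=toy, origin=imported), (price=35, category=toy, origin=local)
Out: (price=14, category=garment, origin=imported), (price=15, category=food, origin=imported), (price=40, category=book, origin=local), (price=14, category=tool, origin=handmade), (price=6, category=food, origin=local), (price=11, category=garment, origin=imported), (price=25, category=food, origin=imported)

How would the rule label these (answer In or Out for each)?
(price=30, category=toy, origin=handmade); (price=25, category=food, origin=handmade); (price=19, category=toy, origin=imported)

Every 'In' example satisfies: category is toy. None of the 'Out' examples do.
In: (price=30, category=toy, origin=handmade), since category is toy.
Out: (price=25, category=food, origin=handmade), since category is food.
In: (price=19, category=toy, origin=imported), since category is toy.

In, Out, In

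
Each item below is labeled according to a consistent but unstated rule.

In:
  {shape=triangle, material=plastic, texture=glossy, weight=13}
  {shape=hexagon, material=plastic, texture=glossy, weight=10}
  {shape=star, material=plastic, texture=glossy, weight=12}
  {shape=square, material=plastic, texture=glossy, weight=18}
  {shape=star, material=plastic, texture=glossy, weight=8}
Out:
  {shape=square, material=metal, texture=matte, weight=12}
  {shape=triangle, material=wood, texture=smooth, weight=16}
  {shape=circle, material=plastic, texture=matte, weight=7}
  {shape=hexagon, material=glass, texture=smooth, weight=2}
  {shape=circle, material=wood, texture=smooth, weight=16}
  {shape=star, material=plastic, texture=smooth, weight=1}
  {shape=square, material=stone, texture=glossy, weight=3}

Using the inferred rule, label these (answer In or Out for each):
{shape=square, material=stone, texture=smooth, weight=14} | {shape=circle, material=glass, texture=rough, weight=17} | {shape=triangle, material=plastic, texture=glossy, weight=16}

Out, Out, In

The classifier is using: texture is glossy AND material is plastic.
{shape=square, material=stone, texture=smooth, weight=14}: texture is smooth, material is stone, lacks this property → Out. {shape=circle, material=glass, texture=rough, weight=17}: texture is rough, material is glass, lacks this property → Out. {shape=triangle, material=plastic, texture=glossy, weight=16}: texture is glossy, material is plastic, passes → In.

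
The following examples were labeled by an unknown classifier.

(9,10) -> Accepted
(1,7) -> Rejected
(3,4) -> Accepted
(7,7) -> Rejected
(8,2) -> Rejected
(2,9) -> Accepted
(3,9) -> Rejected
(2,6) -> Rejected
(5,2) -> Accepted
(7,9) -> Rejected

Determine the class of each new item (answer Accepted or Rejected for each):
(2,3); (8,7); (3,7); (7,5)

Accepted, Accepted, Rejected, Rejected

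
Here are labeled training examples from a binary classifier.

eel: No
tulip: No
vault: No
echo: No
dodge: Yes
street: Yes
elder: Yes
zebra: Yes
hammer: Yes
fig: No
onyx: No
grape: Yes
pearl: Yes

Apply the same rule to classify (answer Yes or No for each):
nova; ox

No, No

The common property of the 'Yes' items is: length ≥ 5 AND contains 'e'. No 'No' item has it.
nova: length 4, no 'e' — doesn't qualify, so No. ox: length 2, no 'e' — doesn't qualify, so No.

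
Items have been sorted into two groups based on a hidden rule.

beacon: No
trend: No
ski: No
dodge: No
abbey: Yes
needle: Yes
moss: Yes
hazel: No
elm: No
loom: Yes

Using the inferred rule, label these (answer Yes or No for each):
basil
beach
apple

No, No, Yes

All 'Yes' examples share one property — has a double letter — and every 'No' example lacks it.
basil: no doubled letter — does not fit, so No.
beach: no doubled letter — does not fit, so No.
apple: 'pp' doubled — fits, so Yes.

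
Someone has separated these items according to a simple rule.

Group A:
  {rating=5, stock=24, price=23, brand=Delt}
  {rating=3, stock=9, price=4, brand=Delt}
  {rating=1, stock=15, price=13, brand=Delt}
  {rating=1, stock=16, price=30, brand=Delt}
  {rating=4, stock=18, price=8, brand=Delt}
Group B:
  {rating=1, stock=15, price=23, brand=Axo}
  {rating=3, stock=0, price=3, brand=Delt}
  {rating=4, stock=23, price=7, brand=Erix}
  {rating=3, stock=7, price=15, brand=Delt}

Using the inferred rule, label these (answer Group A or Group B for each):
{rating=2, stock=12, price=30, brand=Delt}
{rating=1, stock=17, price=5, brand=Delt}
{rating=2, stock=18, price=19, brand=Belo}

The simplest hypothesis consistent with all the labels is: brand is Delt AND stock ≥ 9.

Group A, Group A, Group B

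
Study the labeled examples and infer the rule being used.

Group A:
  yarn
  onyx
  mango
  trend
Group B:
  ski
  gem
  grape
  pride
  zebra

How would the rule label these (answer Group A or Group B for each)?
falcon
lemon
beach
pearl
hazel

Rule: contains 'n'. This holds for each 'Group A' example and fails for each 'Group B' one.
falcon: Group A (has 'n').
lemon: Group A (has 'n').
beach: Group B (no 'n').
pearl: Group B (no 'n').
hazel: Group B (no 'n').

Group A, Group A, Group B, Group B, Group B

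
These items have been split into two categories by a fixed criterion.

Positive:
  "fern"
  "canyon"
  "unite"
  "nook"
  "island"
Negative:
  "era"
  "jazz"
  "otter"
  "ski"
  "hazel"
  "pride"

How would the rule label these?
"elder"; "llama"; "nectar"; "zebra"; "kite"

Negative, Negative, Positive, Negative, Negative

The classifier is using: contains 'n'.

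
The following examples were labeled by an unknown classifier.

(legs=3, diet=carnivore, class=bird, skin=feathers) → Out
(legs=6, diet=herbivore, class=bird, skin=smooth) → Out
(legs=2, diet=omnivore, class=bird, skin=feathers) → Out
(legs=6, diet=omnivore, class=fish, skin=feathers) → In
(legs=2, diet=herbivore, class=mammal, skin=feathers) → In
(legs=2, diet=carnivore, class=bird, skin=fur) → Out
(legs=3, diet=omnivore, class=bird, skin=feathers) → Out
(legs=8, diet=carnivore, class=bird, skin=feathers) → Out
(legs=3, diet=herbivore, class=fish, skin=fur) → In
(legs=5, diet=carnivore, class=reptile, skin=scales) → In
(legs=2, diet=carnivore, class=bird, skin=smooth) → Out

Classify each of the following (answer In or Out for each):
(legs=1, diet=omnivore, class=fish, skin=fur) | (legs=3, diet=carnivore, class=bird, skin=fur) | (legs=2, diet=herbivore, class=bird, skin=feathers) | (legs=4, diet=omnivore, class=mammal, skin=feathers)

The classifier is using: class is not bird.
(legs=1, diet=omnivore, class=fish, skin=fur) → class is fish → In. (legs=3, diet=carnivore, class=bird, skin=fur) → class is bird → Out. (legs=2, diet=herbivore, class=bird, skin=feathers) → class is bird → Out. (legs=4, diet=omnivore, class=mammal, skin=feathers) → class is mammal → In.

In, Out, Out, In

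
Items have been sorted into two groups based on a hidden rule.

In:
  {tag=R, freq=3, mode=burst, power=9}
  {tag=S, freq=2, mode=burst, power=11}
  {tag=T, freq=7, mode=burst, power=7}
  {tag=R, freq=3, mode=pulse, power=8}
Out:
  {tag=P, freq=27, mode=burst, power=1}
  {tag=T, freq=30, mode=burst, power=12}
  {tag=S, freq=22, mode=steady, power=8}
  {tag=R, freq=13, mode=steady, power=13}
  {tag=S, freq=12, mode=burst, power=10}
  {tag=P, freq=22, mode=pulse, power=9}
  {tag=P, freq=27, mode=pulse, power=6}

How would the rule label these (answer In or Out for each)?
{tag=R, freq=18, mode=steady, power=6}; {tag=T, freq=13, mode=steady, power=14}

Out, Out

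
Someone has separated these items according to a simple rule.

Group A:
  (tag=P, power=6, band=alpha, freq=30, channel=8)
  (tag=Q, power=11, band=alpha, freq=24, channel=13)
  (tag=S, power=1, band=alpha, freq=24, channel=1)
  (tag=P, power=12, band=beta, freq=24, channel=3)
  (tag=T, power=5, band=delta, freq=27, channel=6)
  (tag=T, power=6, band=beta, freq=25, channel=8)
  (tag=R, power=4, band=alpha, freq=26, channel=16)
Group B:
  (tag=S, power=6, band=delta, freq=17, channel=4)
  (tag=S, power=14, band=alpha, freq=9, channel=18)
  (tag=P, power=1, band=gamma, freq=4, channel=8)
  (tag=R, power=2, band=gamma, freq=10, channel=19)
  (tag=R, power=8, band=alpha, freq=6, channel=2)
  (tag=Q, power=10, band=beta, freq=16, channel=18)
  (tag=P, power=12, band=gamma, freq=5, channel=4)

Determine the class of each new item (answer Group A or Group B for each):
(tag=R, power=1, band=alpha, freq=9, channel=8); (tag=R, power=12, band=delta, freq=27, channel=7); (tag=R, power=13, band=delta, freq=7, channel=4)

The rule appears to be: freq ≥ 24.
(tag=R, power=1, band=alpha, freq=9, channel=8): freq = 9, doesn't match → Group B.
(tag=R, power=12, band=delta, freq=27, channel=7): freq = 27, meets the rule → Group A.
(tag=R, power=13, band=delta, freq=7, channel=4): freq = 7, doesn't match → Group B.

Group B, Group A, Group B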